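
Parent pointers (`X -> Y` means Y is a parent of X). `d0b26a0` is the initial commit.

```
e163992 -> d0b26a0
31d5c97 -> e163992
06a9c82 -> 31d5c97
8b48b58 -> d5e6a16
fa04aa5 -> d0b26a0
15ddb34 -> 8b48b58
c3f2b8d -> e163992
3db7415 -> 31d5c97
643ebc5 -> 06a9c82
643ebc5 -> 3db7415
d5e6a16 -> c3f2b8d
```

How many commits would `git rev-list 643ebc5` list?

Walking parent pointers from 643ebc5: reachable set = {06a9c82, 31d5c97, 3db7415, 643ebc5, d0b26a0, e163992}.
That is 6 commits.

6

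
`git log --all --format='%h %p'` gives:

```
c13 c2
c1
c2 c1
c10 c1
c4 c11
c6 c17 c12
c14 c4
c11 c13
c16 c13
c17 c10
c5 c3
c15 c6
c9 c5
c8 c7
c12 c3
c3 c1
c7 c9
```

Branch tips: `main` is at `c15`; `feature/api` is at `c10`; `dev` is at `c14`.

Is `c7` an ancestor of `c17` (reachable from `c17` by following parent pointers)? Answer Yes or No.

Ancestors of c17: {c1, c10, c17}.
c7 is not in that set, so it is not an ancestor of c17.

No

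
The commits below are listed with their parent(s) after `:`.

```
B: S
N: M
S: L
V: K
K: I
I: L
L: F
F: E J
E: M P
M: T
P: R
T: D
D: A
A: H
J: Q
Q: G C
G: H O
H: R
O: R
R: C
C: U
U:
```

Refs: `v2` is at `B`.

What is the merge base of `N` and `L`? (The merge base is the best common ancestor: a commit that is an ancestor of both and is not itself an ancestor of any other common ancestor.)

M

Ancestors of N: {A, C, D, H, M, N, R, T, U}.
Ancestors of L: {A, C, D, E, F, G, H, J, L, M, O, P, Q, R, T, U}.
Common ancestors: {A, C, D, H, M, R, T, U}.
Among these, M is not an ancestor of any other common ancestor — it is the merge base.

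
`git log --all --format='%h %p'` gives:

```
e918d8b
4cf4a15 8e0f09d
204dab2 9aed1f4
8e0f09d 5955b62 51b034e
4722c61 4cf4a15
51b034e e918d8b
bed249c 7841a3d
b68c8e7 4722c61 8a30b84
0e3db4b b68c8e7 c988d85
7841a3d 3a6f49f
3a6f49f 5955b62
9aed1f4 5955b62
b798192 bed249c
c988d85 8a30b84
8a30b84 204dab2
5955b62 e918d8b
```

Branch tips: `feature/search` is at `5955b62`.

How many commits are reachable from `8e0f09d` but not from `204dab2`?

Reachable from 8e0f09d: {51b034e, 5955b62, 8e0f09d, e918d8b}.
Reachable from 204dab2: {204dab2, 5955b62, 9aed1f4, e918d8b}.
In 8e0f09d's history but not 204dab2's: {51b034e, 8e0f09d} — 2 commits.

2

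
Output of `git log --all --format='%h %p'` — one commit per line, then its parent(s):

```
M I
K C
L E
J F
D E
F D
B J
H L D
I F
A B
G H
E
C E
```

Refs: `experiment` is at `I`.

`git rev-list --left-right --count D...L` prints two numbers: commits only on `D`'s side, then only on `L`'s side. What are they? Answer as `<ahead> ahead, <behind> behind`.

1 ahead, 1 behind

Reachable from D: {D, E}.
Reachable from L: {E, L}.
Only in D's history (ahead): {D} — 1.
Only in L's history (behind): {L} — 1.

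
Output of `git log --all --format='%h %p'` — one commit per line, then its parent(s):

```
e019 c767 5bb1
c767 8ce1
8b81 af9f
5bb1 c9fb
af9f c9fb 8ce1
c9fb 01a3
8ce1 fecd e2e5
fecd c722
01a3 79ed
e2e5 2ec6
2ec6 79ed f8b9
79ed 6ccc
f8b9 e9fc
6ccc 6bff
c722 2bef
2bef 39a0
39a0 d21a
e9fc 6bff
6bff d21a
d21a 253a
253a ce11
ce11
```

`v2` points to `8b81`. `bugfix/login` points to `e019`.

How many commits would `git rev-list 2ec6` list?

9

Walking parent pointers from 2ec6: reachable set = {253a, 2ec6, 6bff, 6ccc, 79ed, ce11, d21a, e9fc, f8b9}.
That is 9 commits.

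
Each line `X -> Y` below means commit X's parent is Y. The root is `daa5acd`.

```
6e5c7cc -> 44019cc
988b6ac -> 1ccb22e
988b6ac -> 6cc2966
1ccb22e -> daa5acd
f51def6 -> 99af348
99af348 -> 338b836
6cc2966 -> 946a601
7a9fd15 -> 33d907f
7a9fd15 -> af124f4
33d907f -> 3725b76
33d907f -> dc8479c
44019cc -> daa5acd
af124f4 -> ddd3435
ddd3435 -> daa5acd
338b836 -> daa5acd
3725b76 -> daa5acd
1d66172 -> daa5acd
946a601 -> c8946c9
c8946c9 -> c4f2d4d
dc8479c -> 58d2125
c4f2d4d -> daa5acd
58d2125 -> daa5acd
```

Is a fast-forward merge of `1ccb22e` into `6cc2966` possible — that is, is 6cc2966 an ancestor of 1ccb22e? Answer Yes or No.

A fast-forward from 6cc2966 to 1ccb22e is possible iff 6cc2966 is an ancestor of 1ccb22e.
Ancestors of 1ccb22e: {1ccb22e, daa5acd}.
6cc2966 is not among them, so fast-forward is not possible.

No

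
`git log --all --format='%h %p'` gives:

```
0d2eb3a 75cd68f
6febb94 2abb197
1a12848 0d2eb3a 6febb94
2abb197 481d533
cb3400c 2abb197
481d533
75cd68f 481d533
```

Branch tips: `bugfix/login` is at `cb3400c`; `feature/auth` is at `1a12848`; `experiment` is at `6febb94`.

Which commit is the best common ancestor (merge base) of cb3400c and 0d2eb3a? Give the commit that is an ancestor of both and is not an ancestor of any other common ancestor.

481d533

Ancestors of cb3400c: {2abb197, 481d533, cb3400c}.
Ancestors of 0d2eb3a: {0d2eb3a, 481d533, 75cd68f}.
Common ancestors: {481d533}.
The only common ancestor is 481d533, so it is the merge base.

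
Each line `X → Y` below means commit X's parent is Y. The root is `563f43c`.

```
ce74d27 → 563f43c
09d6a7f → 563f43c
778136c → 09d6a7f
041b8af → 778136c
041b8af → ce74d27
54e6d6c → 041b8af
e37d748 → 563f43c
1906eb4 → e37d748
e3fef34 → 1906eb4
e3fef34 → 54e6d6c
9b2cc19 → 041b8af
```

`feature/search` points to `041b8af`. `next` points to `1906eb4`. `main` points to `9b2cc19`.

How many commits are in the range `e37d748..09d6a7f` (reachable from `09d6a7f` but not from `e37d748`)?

1

Reachable from 09d6a7f: {09d6a7f, 563f43c}.
Reachable from e37d748: {563f43c, e37d748}.
In 09d6a7f's history but not e37d748's: {09d6a7f} — 1 commit.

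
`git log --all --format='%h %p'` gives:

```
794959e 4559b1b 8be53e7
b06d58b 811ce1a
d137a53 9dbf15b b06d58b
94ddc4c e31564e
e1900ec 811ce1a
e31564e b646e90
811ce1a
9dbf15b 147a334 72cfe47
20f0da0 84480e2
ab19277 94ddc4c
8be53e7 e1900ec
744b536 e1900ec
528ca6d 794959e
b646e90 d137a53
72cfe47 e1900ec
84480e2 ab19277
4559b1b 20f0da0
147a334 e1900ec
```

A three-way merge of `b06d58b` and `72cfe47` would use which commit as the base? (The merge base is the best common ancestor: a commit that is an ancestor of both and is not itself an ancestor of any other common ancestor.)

Ancestors of b06d58b: {811ce1a, b06d58b}.
Ancestors of 72cfe47: {72cfe47, 811ce1a, e1900ec}.
Common ancestors: {811ce1a}.
The only common ancestor is 811ce1a, so it is the merge base.

811ce1a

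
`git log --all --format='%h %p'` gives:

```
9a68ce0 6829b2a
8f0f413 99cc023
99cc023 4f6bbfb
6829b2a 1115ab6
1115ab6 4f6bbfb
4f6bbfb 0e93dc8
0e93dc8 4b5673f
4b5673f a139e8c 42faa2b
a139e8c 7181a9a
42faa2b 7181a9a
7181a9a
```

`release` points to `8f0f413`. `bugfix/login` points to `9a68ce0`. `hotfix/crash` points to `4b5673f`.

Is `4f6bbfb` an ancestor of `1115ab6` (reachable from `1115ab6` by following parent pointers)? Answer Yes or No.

Yes

Ancestors of 1115ab6 (commits reachable by following parents): {0e93dc8, 1115ab6, 42faa2b, 4b5673f, 4f6bbfb, 7181a9a, a139e8c}.
4f6bbfb is in that set, so it is an ancestor of 1115ab6.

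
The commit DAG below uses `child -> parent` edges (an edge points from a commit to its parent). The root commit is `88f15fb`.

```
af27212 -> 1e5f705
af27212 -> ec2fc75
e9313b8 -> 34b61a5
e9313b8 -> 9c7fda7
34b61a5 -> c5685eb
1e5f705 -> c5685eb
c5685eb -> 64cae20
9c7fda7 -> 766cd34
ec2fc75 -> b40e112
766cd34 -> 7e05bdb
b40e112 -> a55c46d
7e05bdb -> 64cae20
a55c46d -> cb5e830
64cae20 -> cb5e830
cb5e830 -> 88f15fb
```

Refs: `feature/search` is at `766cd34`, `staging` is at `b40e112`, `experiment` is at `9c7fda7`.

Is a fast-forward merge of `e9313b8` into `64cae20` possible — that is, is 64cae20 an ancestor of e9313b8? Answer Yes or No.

A fast-forward from 64cae20 to e9313b8 is possible iff 64cae20 is an ancestor of e9313b8.
Ancestors of e9313b8: {34b61a5, 64cae20, 766cd34, 7e05bdb, 88f15fb, 9c7fda7, c5685eb, cb5e830, e9313b8}.
64cae20 is among them, so fast-forward is possible.

Yes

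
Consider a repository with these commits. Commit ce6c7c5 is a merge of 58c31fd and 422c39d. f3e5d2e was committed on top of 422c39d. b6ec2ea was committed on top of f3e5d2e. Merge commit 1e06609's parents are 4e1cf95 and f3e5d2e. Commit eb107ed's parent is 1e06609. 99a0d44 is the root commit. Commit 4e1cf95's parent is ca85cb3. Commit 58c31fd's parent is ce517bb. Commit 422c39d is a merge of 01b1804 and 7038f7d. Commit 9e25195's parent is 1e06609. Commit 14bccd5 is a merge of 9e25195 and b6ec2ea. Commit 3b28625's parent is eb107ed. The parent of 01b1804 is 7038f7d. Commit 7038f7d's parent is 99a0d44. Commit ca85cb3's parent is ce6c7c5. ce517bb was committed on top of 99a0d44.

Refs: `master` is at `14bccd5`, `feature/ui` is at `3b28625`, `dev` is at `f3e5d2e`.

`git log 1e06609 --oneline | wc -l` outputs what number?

11

Walking parent pointers from 1e06609: reachable set = {01b1804, 1e06609, 422c39d, 4e1cf95, 58c31fd, 7038f7d, 99a0d44, ca85cb3, ce517bb, ce6c7c5, f3e5d2e}.
That is 11 commits.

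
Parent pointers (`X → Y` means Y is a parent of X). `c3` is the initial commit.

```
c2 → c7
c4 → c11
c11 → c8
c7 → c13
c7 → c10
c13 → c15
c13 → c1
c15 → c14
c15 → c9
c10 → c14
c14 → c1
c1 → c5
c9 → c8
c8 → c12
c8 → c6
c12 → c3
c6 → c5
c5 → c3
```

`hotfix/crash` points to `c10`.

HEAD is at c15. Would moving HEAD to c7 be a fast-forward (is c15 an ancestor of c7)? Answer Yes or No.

A fast-forward from c15 to c7 is possible iff c15 is an ancestor of c7.
Ancestors of c7: {c1, c10, c12, c13, c14, c15, c3, c5, c6, c7, c8, c9}.
c15 is among them, so fast-forward is possible.

Yes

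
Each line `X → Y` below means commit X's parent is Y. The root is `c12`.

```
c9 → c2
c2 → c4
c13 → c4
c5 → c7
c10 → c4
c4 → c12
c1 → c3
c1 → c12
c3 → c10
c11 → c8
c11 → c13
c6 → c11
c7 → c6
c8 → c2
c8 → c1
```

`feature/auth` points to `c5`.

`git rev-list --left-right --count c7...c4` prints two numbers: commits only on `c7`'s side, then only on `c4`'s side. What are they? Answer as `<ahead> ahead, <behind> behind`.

Reachable from c7: {c1, c10, c11, c12, c13, c2, c3, c4, c6, c7, c8}.
Reachable from c4: {c12, c4}.
Only in c7's history (ahead): {c1, c10, c11, c13, c2, c3, c6, c7, c8} — 9.
Only in c4's history (behind): {} — 0.

9 ahead, 0 behind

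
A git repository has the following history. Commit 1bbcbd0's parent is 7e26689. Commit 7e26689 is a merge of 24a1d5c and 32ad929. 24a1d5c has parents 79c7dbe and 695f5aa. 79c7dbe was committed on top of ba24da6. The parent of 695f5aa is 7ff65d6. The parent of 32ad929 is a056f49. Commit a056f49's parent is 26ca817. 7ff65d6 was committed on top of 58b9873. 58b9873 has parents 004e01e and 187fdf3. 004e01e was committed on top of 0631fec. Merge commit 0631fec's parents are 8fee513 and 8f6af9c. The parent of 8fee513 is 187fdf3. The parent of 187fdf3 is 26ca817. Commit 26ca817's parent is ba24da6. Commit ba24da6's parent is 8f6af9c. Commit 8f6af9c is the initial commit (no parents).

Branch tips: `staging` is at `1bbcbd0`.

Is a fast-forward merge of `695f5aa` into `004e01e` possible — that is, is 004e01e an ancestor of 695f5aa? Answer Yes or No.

A fast-forward from 004e01e to 695f5aa is possible iff 004e01e is an ancestor of 695f5aa.
Ancestors of 695f5aa: {004e01e, 0631fec, 187fdf3, 26ca817, 58b9873, 695f5aa, 7ff65d6, 8f6af9c, 8fee513, ba24da6}.
004e01e is among them, so fast-forward is possible.

Yes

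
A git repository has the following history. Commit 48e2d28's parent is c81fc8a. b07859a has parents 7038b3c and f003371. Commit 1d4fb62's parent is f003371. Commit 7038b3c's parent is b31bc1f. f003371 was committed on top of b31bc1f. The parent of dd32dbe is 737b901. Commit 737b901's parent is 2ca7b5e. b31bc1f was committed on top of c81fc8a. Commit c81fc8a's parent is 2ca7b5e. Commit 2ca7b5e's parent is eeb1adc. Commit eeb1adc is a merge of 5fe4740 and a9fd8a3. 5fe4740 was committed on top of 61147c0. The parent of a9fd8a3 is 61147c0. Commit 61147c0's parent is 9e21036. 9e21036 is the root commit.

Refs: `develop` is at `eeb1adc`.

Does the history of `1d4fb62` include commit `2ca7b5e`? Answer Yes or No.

Yes

Ancestors of 1d4fb62 (commits reachable by following parents): {1d4fb62, 2ca7b5e, 5fe4740, 61147c0, 9e21036, a9fd8a3, b31bc1f, c81fc8a, eeb1adc, f003371}.
2ca7b5e is in that set, so it is an ancestor of 1d4fb62.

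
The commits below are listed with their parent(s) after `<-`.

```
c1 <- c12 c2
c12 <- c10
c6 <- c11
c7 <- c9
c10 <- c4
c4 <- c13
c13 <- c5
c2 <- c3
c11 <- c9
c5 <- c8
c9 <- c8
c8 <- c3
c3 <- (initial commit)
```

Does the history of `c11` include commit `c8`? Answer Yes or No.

Yes

Ancestors of c11 (commits reachable by following parents): {c11, c3, c8, c9}.
c8 is in that set, so it is an ancestor of c11.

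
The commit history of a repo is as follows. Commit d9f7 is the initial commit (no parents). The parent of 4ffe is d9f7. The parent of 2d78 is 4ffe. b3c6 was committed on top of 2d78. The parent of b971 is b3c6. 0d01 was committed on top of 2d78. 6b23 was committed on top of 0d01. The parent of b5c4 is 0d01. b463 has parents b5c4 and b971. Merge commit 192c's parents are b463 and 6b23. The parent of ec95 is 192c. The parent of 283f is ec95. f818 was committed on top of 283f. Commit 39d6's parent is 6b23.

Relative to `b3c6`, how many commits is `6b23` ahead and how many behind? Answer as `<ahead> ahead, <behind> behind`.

2 ahead, 1 behind

Reachable from 6b23: {0d01, 2d78, 4ffe, 6b23, d9f7}.
Reachable from b3c6: {2d78, 4ffe, b3c6, d9f7}.
Only in 6b23's history (ahead): {0d01, 6b23} — 2.
Only in b3c6's history (behind): {b3c6} — 1.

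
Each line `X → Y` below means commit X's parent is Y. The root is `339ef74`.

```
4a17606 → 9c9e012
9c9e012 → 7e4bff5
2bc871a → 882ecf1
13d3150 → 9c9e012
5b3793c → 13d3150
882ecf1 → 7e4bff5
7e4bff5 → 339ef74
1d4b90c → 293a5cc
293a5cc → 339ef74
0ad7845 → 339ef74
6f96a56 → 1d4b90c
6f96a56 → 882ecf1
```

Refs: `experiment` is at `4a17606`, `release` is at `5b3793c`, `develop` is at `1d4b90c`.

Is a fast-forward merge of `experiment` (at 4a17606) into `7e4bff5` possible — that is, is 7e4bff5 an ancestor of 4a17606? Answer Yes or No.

A fast-forward from 7e4bff5 to 4a17606 is possible iff 7e4bff5 is an ancestor of 4a17606.
Ancestors of 4a17606: {339ef74, 4a17606, 7e4bff5, 9c9e012}.
7e4bff5 is among them, so fast-forward is possible.

Yes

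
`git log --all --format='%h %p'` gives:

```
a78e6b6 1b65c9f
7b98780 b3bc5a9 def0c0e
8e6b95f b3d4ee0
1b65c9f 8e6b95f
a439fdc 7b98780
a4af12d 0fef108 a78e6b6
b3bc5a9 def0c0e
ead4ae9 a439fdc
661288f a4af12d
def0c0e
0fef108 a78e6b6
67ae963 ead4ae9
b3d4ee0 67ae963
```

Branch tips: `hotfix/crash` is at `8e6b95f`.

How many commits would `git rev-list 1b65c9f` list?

Walking parent pointers from 1b65c9f: reachable set = {1b65c9f, 67ae963, 7b98780, 8e6b95f, a439fdc, b3bc5a9, b3d4ee0, def0c0e, ead4ae9}.
That is 9 commits.

9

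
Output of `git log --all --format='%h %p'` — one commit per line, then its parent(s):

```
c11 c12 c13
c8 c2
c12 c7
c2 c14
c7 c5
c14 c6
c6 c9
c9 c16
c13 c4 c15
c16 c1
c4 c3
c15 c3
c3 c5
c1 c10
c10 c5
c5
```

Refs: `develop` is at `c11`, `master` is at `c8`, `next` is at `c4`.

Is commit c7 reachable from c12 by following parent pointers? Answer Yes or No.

Yes

Ancestors of c12 (commits reachable by following parents): {c12, c5, c7}.
c7 is in that set, so it is an ancestor of c12.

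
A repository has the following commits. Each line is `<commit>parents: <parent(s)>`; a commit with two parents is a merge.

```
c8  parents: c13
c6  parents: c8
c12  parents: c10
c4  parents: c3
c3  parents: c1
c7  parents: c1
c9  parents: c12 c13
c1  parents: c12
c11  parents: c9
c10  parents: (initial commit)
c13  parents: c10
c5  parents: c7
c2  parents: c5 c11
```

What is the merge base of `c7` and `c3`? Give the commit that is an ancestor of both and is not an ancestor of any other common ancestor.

c1

Ancestors of c7: {c1, c10, c12, c7}.
Ancestors of c3: {c1, c10, c12, c3}.
Common ancestors: {c1, c10, c12}.
Among these, c1 is not an ancestor of any other common ancestor — it is the merge base.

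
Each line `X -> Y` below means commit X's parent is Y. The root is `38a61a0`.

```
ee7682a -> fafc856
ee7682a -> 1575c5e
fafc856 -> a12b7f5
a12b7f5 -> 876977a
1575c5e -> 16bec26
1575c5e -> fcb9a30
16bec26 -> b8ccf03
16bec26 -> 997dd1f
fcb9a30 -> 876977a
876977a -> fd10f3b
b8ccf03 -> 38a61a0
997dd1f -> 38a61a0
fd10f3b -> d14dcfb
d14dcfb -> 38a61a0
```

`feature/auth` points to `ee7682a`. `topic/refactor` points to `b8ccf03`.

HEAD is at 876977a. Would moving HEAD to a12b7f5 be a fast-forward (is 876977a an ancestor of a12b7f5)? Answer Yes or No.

A fast-forward from 876977a to a12b7f5 is possible iff 876977a is an ancestor of a12b7f5.
Ancestors of a12b7f5: {38a61a0, 876977a, a12b7f5, d14dcfb, fd10f3b}.
876977a is among them, so fast-forward is possible.

Yes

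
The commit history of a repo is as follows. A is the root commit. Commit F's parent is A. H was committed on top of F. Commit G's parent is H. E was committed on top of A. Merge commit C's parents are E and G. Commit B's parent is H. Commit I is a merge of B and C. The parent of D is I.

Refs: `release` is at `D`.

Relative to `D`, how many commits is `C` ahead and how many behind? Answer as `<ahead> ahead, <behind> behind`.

Reachable from C: {A, C, E, F, G, H}.
Reachable from D: {A, B, C, D, E, F, G, H, I}.
Only in C's history (ahead): {} — 0.
Only in D's history (behind): {B, D, I} — 3.

0 ahead, 3 behind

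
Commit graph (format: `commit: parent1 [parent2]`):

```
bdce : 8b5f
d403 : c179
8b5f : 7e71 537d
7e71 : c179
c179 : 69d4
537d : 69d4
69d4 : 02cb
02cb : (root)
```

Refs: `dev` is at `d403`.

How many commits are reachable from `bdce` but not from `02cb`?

6

Reachable from bdce: {02cb, 537d, 69d4, 7e71, 8b5f, bdce, c179}.
Reachable from 02cb: {02cb}.
In bdce's history but not 02cb's: {537d, 69d4, 7e71, 8b5f, bdce, c179} — 6 commits.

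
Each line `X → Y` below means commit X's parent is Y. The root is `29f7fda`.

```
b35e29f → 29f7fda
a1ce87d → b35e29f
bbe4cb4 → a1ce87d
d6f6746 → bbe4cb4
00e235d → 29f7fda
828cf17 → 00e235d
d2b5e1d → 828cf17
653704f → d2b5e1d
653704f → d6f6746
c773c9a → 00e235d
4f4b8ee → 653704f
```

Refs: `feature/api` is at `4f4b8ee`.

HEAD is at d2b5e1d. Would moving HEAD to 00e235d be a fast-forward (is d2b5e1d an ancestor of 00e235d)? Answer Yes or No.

No

A fast-forward from d2b5e1d to 00e235d is possible iff d2b5e1d is an ancestor of 00e235d.
Ancestors of 00e235d: {00e235d, 29f7fda}.
d2b5e1d is not among them, so fast-forward is not possible.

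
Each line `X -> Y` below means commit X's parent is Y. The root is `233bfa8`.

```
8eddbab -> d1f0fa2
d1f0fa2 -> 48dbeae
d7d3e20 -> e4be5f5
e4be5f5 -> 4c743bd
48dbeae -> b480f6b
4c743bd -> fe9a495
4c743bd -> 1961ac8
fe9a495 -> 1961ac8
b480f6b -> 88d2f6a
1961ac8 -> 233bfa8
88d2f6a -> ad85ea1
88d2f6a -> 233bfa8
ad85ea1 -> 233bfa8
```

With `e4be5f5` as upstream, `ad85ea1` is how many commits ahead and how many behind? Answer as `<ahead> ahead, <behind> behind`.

Reachable from ad85ea1: {233bfa8, ad85ea1}.
Reachable from e4be5f5: {1961ac8, 233bfa8, 4c743bd, e4be5f5, fe9a495}.
Only in ad85ea1's history (ahead): {ad85ea1} — 1.
Only in e4be5f5's history (behind): {1961ac8, 4c743bd, e4be5f5, fe9a495} — 4.

1 ahead, 4 behind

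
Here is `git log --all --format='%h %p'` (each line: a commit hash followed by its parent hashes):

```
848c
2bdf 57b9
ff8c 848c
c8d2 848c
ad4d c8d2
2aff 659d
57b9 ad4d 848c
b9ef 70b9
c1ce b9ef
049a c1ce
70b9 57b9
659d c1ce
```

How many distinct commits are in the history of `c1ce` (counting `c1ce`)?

Walking parent pointers from c1ce: reachable set = {57b9, 70b9, 848c, ad4d, b9ef, c1ce, c8d2}.
That is 7 commits.

7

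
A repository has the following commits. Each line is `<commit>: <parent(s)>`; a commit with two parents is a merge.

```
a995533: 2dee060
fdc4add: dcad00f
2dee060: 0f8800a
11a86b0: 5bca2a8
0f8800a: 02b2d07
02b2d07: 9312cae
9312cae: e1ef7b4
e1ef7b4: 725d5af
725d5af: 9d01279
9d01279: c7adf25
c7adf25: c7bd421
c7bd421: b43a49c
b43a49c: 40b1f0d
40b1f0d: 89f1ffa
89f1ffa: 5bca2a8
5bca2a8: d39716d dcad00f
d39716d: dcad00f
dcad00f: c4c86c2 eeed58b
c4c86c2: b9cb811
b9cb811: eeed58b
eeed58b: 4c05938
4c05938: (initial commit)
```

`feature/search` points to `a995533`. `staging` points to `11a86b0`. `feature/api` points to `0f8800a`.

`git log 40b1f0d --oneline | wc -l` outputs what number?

9

Walking parent pointers from 40b1f0d: reachable set = {40b1f0d, 4c05938, 5bca2a8, 89f1ffa, b9cb811, c4c86c2, d39716d, dcad00f, eeed58b}.
That is 9 commits.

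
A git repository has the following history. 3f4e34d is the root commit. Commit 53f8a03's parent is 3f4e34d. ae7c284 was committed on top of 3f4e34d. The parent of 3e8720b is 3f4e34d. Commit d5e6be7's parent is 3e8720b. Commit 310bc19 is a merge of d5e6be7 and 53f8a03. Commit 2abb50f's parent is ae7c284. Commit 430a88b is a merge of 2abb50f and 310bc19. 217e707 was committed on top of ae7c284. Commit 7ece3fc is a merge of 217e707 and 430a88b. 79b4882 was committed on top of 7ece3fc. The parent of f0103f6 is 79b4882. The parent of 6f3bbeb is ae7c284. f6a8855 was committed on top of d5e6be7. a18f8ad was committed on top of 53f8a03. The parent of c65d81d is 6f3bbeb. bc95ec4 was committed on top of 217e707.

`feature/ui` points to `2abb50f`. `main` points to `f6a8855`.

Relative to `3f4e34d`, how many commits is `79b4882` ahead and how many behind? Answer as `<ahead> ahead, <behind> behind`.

Reachable from 79b4882: {217e707, 2abb50f, 310bc19, 3e8720b, 3f4e34d, 430a88b, 53f8a03, 79b4882, 7ece3fc, ae7c284, d5e6be7}.
Reachable from 3f4e34d: {3f4e34d}.
Only in 79b4882's history (ahead): {217e707, 2abb50f, 310bc19, 3e8720b, 430a88b, 53f8a03, 79b4882, 7ece3fc, ae7c284, d5e6be7} — 10.
Only in 3f4e34d's history (behind): {} — 0.

10 ahead, 0 behind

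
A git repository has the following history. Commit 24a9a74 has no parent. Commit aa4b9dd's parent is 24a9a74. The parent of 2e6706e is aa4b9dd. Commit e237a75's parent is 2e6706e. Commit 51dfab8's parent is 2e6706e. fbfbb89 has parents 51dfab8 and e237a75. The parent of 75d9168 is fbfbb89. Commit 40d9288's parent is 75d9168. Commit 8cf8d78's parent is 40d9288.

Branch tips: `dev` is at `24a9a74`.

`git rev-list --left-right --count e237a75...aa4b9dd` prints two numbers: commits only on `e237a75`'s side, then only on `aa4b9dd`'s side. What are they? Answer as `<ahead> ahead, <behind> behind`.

Reachable from e237a75: {24a9a74, 2e6706e, aa4b9dd, e237a75}.
Reachable from aa4b9dd: {24a9a74, aa4b9dd}.
Only in e237a75's history (ahead): {2e6706e, e237a75} — 2.
Only in aa4b9dd's history (behind): {} — 0.

2 ahead, 0 behind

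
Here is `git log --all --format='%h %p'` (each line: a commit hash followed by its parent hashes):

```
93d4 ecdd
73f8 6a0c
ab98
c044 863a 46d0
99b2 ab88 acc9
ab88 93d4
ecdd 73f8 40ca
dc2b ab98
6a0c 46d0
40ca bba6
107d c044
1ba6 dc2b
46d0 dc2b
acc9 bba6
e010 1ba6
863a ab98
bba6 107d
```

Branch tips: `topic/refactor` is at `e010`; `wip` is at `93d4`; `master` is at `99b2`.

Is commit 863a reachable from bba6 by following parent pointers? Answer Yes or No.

Ancestors of bba6 (commits reachable by following parents): {107d, 46d0, 863a, ab98, bba6, c044, dc2b}.
863a is in that set, so it is an ancestor of bba6.

Yes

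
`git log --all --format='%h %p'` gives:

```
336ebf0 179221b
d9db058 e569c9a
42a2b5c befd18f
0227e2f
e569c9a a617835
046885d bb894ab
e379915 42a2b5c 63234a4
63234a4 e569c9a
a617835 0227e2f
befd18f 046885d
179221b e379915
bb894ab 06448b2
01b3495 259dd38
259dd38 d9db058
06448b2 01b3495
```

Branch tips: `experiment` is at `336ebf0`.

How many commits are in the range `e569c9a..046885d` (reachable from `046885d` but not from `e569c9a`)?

6

Reachable from 046885d: {01b3495, 0227e2f, 046885d, 06448b2, 259dd38, a617835, bb894ab, d9db058, e569c9a}.
Reachable from e569c9a: {0227e2f, a617835, e569c9a}.
In 046885d's history but not e569c9a's: {01b3495, 046885d, 06448b2, 259dd38, bb894ab, d9db058} — 6 commits.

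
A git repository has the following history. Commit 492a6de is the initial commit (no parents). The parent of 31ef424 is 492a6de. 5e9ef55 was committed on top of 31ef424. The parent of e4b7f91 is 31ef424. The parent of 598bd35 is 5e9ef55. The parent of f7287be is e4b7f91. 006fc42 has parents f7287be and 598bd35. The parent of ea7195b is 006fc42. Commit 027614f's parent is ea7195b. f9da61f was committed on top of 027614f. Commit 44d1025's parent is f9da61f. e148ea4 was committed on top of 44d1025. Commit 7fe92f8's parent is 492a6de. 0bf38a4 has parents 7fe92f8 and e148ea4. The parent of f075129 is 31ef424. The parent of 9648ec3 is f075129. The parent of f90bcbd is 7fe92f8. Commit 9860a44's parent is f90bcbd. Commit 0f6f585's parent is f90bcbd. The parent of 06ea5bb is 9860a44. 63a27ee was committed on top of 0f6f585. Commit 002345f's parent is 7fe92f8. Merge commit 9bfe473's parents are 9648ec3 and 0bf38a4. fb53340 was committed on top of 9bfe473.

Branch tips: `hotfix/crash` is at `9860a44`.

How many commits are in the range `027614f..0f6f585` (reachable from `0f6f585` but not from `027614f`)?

Reachable from 0f6f585: {0f6f585, 492a6de, 7fe92f8, f90bcbd}.
Reachable from 027614f: {006fc42, 027614f, 31ef424, 492a6de, 598bd35, 5e9ef55, e4b7f91, ea7195b, f7287be}.
In 0f6f585's history but not 027614f's: {0f6f585, 7fe92f8, f90bcbd} — 3 commits.

3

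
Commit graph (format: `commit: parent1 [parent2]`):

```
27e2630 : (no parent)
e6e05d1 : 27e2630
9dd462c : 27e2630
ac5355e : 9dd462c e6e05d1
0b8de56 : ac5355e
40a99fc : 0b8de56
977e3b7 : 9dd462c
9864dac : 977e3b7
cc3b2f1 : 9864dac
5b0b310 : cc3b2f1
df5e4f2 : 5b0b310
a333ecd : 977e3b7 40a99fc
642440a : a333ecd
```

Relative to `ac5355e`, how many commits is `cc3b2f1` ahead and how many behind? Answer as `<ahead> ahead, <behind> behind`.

3 ahead, 2 behind

Reachable from cc3b2f1: {27e2630, 977e3b7, 9864dac, 9dd462c, cc3b2f1}.
Reachable from ac5355e: {27e2630, 9dd462c, ac5355e, e6e05d1}.
Only in cc3b2f1's history (ahead): {977e3b7, 9864dac, cc3b2f1} — 3.
Only in ac5355e's history (behind): {ac5355e, e6e05d1} — 2.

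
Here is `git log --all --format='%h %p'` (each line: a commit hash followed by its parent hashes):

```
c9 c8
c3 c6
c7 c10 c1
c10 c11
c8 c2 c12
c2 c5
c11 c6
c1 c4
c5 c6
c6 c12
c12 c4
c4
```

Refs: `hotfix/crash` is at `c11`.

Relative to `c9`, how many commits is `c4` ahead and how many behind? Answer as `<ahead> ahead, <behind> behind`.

Reachable from c4: {c4}.
Reachable from c9: {c12, c2, c4, c5, c6, c8, c9}.
Only in c4's history (ahead): {} — 0.
Only in c9's history (behind): {c12, c2, c5, c6, c8, c9} — 6.

0 ahead, 6 behind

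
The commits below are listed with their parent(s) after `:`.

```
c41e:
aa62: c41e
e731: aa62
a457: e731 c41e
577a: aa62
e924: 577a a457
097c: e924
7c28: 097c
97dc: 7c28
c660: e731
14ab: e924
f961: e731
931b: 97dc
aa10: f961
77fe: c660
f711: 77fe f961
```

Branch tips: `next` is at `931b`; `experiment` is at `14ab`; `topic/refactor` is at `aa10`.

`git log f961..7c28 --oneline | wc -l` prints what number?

Reachable from 7c28: {097c, 577a, 7c28, a457, aa62, c41e, e731, e924}.
Reachable from f961: {aa62, c41e, e731, f961}.
In 7c28's history but not f961's: {097c, 577a, 7c28, a457, e924} — 5 commits.

5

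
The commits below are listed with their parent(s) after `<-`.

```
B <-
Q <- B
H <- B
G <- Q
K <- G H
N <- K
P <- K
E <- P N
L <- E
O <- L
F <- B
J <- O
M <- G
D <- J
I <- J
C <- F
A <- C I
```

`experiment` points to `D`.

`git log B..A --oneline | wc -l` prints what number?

14

Reachable from A: {A, B, C, E, F, G, H, I, J, K, L, N, O, P, Q}.
Reachable from B: {B}.
In A's history but not B's: {A, C, E, F, G, H, I, J, K, L, N, O, P, Q} — 14 commits.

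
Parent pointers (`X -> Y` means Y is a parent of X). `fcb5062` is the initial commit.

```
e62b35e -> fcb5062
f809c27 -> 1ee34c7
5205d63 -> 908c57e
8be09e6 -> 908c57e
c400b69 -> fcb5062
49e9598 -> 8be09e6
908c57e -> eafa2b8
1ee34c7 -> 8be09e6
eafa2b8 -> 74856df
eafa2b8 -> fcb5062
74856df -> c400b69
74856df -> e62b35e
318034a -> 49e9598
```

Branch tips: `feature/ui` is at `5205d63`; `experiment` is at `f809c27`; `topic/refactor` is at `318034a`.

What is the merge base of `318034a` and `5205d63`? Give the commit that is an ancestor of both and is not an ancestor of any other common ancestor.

908c57e

Ancestors of 318034a: {318034a, 49e9598, 74856df, 8be09e6, 908c57e, c400b69, e62b35e, eafa2b8, fcb5062}.
Ancestors of 5205d63: {5205d63, 74856df, 908c57e, c400b69, e62b35e, eafa2b8, fcb5062}.
Common ancestors: {74856df, 908c57e, c400b69, e62b35e, eafa2b8, fcb5062}.
Among these, 908c57e is not an ancestor of any other common ancestor — it is the merge base.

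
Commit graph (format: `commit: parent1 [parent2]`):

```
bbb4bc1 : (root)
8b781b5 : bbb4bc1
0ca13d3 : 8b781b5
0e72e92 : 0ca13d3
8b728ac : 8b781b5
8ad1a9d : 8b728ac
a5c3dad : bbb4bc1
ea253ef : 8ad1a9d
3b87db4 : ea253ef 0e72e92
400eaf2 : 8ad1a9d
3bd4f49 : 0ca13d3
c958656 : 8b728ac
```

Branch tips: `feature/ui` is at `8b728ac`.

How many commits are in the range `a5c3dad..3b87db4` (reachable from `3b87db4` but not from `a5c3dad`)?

Reachable from 3b87db4: {0ca13d3, 0e72e92, 3b87db4, 8ad1a9d, 8b728ac, 8b781b5, bbb4bc1, ea253ef}.
Reachable from a5c3dad: {a5c3dad, bbb4bc1}.
In 3b87db4's history but not a5c3dad's: {0ca13d3, 0e72e92, 3b87db4, 8ad1a9d, 8b728ac, 8b781b5, ea253ef} — 7 commits.

7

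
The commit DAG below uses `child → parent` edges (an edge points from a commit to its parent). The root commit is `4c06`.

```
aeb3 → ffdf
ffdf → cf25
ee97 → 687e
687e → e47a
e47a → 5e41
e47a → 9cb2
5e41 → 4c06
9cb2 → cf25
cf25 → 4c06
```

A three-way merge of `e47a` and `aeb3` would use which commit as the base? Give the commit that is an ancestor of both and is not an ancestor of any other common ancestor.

Ancestors of e47a: {4c06, 5e41, 9cb2, cf25, e47a}.
Ancestors of aeb3: {4c06, aeb3, cf25, ffdf}.
Common ancestors: {4c06, cf25}.
Among these, cf25 is not an ancestor of any other common ancestor — it is the merge base.

cf25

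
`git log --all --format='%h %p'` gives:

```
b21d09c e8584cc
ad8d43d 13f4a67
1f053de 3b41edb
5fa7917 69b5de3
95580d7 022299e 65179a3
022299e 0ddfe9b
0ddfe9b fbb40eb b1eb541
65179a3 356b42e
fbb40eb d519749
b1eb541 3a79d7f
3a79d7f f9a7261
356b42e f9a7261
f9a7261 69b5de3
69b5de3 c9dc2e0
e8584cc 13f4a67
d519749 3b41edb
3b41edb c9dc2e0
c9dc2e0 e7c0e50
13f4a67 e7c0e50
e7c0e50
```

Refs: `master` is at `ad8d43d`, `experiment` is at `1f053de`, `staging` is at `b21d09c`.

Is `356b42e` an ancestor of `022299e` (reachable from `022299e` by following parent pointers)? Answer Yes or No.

No

Ancestors of 022299e: {022299e, 0ddfe9b, 3a79d7f, 3b41edb, 69b5de3, b1eb541, c9dc2e0, d519749, e7c0e50, f9a7261, fbb40eb}.
356b42e is not in that set, so it is not an ancestor of 022299e.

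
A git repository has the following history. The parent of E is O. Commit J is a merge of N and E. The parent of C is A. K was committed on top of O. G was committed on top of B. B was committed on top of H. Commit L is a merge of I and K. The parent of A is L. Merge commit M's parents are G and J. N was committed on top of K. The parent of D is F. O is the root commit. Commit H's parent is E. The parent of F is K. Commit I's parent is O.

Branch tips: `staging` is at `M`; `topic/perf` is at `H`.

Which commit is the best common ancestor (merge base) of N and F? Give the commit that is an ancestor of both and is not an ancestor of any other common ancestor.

K

Ancestors of N: {K, N, O}.
Ancestors of F: {F, K, O}.
Common ancestors: {K, O}.
Among these, K is not an ancestor of any other common ancestor — it is the merge base.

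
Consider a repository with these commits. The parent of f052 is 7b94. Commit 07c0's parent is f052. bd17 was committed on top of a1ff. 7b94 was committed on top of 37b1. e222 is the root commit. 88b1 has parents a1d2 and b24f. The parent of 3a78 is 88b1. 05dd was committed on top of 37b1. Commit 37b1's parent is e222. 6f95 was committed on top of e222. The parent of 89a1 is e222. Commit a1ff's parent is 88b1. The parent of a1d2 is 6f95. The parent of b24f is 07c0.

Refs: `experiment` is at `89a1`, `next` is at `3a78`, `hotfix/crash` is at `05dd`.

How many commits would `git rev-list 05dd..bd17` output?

Reachable from bd17: {07c0, 37b1, 6f95, 7b94, 88b1, a1d2, a1ff, b24f, bd17, e222, f052}.
Reachable from 05dd: {05dd, 37b1, e222}.
In bd17's history but not 05dd's: {07c0, 6f95, 7b94, 88b1, a1d2, a1ff, b24f, bd17, f052} — 9 commits.

9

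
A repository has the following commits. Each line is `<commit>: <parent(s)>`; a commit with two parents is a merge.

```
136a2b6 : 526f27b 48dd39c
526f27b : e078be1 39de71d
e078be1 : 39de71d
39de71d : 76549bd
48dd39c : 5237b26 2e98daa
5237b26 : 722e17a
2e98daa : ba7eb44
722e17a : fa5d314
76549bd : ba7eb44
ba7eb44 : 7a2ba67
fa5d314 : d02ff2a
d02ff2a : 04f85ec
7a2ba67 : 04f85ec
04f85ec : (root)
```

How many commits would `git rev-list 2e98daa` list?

4

Walking parent pointers from 2e98daa: reachable set = {04f85ec, 2e98daa, 7a2ba67, ba7eb44}.
That is 4 commits.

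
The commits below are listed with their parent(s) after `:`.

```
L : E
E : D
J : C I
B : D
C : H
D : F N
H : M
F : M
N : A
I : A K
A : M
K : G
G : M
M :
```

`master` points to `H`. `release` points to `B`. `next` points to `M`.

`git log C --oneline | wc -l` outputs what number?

3

Walking parent pointers from C: reachable set = {C, H, M}.
That is 3 commits.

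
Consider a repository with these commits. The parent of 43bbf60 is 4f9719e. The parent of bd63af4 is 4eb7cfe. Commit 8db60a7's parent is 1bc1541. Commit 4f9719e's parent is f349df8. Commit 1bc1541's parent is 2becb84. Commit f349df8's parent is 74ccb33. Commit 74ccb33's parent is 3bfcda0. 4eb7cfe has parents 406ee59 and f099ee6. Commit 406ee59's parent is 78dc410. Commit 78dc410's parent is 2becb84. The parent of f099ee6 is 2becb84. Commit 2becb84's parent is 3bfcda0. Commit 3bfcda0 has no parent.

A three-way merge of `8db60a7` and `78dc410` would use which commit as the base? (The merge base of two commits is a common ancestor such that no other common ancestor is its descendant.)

Ancestors of 8db60a7: {1bc1541, 2becb84, 3bfcda0, 8db60a7}.
Ancestors of 78dc410: {2becb84, 3bfcda0, 78dc410}.
Common ancestors: {2becb84, 3bfcda0}.
Among these, 2becb84 is not an ancestor of any other common ancestor — it is the merge base.

2becb84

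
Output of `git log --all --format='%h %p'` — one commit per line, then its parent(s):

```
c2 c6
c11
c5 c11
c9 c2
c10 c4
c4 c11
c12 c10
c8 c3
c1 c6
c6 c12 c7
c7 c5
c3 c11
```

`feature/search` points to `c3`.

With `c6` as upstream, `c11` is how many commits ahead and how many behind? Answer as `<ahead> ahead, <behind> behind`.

0 ahead, 6 behind

Reachable from c11: {c11}.
Reachable from c6: {c10, c11, c12, c4, c5, c6, c7}.
Only in c11's history (ahead): {} — 0.
Only in c6's history (behind): {c10, c12, c4, c5, c6, c7} — 6.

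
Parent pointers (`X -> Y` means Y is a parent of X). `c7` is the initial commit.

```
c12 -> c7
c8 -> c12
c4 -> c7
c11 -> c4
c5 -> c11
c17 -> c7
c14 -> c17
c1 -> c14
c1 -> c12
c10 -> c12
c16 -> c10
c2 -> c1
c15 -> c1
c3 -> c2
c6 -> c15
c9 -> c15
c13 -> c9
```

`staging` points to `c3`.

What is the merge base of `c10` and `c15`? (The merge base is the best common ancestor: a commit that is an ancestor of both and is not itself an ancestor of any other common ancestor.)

Ancestors of c10: {c10, c12, c7}.
Ancestors of c15: {c1, c12, c14, c15, c17, c7}.
Common ancestors: {c12, c7}.
Among these, c12 is not an ancestor of any other common ancestor — it is the merge base.

c12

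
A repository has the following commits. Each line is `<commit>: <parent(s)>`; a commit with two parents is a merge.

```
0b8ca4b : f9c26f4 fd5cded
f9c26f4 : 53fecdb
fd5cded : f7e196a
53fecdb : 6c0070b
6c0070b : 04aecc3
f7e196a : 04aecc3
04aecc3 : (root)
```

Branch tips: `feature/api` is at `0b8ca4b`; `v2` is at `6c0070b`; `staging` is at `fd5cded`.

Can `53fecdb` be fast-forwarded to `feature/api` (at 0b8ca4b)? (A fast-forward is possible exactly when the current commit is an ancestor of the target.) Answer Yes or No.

Yes

A fast-forward from 53fecdb to 0b8ca4b is possible iff 53fecdb is an ancestor of 0b8ca4b.
Ancestors of 0b8ca4b: {04aecc3, 0b8ca4b, 53fecdb, 6c0070b, f7e196a, f9c26f4, fd5cded}.
53fecdb is among them, so fast-forward is possible.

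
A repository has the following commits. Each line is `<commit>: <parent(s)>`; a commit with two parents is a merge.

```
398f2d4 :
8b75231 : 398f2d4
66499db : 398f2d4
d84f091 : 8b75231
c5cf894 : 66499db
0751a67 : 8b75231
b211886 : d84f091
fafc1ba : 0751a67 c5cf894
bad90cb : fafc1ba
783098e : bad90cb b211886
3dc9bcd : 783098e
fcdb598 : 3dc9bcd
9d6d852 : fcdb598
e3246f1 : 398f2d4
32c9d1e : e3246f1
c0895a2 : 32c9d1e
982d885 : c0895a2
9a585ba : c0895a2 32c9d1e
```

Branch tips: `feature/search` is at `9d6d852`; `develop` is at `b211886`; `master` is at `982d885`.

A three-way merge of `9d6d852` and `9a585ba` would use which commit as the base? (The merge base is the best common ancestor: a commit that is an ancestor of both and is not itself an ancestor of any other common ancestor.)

Ancestors of 9d6d852: {0751a67, 398f2d4, 3dc9bcd, 66499db, 783098e, 8b75231, 9d6d852, b211886, bad90cb, c5cf894, d84f091, fafc1ba, fcdb598}.
Ancestors of 9a585ba: {32c9d1e, 398f2d4, 9a585ba, c0895a2, e3246f1}.
Common ancestors: {398f2d4}.
The only common ancestor is 398f2d4, so it is the merge base.

398f2d4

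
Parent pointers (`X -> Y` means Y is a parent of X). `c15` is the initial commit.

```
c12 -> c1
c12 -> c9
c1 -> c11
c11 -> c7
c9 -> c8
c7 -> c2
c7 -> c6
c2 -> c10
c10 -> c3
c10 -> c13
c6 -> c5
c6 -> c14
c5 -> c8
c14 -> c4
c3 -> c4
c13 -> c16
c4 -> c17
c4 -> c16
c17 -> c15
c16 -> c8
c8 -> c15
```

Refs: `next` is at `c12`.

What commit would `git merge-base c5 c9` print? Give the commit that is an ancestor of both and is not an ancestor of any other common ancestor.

c8

Ancestors of c5: {c15, c5, c8}.
Ancestors of c9: {c15, c8, c9}.
Common ancestors: {c15, c8}.
Among these, c8 is not an ancestor of any other common ancestor — it is the merge base.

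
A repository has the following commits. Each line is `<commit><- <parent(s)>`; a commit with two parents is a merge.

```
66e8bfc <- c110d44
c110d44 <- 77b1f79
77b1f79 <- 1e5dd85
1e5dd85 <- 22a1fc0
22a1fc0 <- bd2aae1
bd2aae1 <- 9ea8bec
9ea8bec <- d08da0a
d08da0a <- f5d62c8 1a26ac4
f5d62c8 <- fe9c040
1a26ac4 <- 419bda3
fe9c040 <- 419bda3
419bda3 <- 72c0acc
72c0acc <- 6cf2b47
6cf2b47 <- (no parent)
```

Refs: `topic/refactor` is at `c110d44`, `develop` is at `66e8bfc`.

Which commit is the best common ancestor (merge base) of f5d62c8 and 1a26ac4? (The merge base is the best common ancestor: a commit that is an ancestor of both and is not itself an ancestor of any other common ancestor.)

419bda3

Ancestors of f5d62c8: {419bda3, 6cf2b47, 72c0acc, f5d62c8, fe9c040}.
Ancestors of 1a26ac4: {1a26ac4, 419bda3, 6cf2b47, 72c0acc}.
Common ancestors: {419bda3, 6cf2b47, 72c0acc}.
Among these, 419bda3 is not an ancestor of any other common ancestor — it is the merge base.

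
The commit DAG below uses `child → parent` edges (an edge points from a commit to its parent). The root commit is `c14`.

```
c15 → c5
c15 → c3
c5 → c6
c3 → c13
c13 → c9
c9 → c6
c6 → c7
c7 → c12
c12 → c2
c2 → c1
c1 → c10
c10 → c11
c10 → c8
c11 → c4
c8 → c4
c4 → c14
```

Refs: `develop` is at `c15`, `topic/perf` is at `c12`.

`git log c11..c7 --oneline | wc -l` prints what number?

Reachable from c7: {c1, c10, c11, c12, c14, c2, c4, c7, c8}.
Reachable from c11: {c11, c14, c4}.
In c7's history but not c11's: {c1, c10, c12, c2, c7, c8} — 6 commits.

6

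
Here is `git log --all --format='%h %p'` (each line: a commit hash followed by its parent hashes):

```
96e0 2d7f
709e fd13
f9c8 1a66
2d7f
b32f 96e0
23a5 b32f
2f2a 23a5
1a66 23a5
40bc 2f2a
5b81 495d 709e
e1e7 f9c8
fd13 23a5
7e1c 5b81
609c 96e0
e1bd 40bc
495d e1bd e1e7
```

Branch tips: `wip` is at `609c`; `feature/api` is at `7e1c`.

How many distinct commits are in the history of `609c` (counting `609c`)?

Walking parent pointers from 609c: reachable set = {2d7f, 609c, 96e0}.
That is 3 commits.

3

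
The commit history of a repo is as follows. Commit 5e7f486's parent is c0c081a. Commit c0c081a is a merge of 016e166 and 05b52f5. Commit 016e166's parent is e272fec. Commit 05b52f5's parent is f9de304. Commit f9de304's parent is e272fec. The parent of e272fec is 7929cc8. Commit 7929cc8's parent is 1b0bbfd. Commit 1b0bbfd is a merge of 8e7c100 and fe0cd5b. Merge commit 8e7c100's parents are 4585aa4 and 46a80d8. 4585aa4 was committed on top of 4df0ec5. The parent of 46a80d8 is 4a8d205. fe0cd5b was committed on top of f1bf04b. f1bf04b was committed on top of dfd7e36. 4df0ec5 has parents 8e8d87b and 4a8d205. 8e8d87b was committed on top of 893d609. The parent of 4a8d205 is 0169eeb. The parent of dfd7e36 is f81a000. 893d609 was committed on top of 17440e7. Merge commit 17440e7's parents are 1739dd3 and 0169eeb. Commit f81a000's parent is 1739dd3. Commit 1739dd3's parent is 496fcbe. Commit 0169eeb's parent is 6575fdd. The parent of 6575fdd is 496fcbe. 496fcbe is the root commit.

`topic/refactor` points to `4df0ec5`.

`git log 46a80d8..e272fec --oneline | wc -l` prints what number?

14

Reachable from e272fec: {0169eeb, 1739dd3, 17440e7, 1b0bbfd, 4585aa4, 46a80d8, 496fcbe, 4a8d205, 4df0ec5, 6575fdd, 7929cc8, 893d609, 8e7c100, 8e8d87b, dfd7e36, e272fec, f1bf04b, f81a000, fe0cd5b}.
Reachable from 46a80d8: {0169eeb, 46a80d8, 496fcbe, 4a8d205, 6575fdd}.
In e272fec's history but not 46a80d8's: {1739dd3, 17440e7, 1b0bbfd, 4585aa4, 4df0ec5, 7929cc8, 893d609, 8e7c100, 8e8d87b, dfd7e36, e272fec, f1bf04b, f81a000, fe0cd5b} — 14 commits.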